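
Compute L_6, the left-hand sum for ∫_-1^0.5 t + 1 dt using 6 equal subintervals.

Δt = (0.5 − (-1))/6 = 0.25.
Left endpoints: -1, -0.75, -0.5, -0.25, 0, 0.25.
f(-1) = 0, f(-0.75) = 0.25, f(-0.5) = 0.5, f(-0.25) = 0.75, f(0) = 1, f(0.25) = 1.25.
Sum = Δt · [f(-1) + f(-0.75) + f(-0.5) + ...].
Sum = 0.9375.

0.9375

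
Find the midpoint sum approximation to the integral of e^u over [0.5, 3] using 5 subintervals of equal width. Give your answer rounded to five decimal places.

Δu = (3 − 0.5)/5 = 0.5.
Midpoints: 0.75, 1.25, 1.75, 2.25, 2.75.
f(0.75) ≈ 2.11700, f(1.25) ≈ 3.49034, f(1.75) ≈ 5.75460, f(2.25) ≈ 9.48774, f(2.75) ≈ 15.64263.
Sum = Δu · [f(0.75) + f(1.25) + f(1.75) + f(2.25) + f(2.75)].
Sum ≈ 18.24616.

18.24616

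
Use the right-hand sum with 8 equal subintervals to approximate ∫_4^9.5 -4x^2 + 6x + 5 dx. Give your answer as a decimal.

Δx = (9.5 − 4)/8 = 0.6875.
Right endpoints: 4.6875, 5.375, 6.0625, 6.75, 7.4375, 8.125, 8.8125, 9.5.
f(4.6875) = -54.765625, f(5.375) = -78.3125, f(6.0625) = -105.640625, f(6.75) = -136.75, f(7.4375) = -171.640625, f(8.125) = -210.3125, f(8.8125) = -252.765625, f(9.5) = -299.
Sum = Δx · [f(4.6875) + f(5.375) + f(6.0625) + ...].
Sum = -900.06640625.

-900.06640625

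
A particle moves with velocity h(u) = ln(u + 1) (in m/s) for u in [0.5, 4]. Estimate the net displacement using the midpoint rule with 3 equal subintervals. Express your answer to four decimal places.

Δu = (4 − 0.5)/3 = 7/6.
Midpoints: 13/12, 2.25, 41/12.
h(13/12) ≈ 0.7340, h(2.25) ≈ 1.1787, h(41/12) ≈ 1.4854.
Sum = Δu · [h(13/12) + h(2.25) + h(41/12)].
Sum ≈ 3.9643.

3.9643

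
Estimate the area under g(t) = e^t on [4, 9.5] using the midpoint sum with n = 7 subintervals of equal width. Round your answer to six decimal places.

Δt = (9.5 − 4)/7 = 11/14.
Midpoints: 123/28, 145/28, 167/28, 6.75, 211/28, 233/28, 255/28.
g(123/28) ≈ 80.871150, g(145/28) ≈ 177.429160, g(167/28) ≈ 389.274875, g(6.75) ≈ 854.058763, g(211/28) ≈ 1873.782297, g(233/28) ≈ 4111.028714, g(255/28) ≈ 9019.488076.
Sum = Δt · [g(123/28) + g(145/28) + g(167/28) + ...].
Sum ≈ 12968.947383.

12968.947383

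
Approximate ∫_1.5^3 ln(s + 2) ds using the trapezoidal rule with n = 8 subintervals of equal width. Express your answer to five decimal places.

Δs = (3 − 1.5)/8 = 0.1875.
f(1.5) ≈ 1.25276, f(1.6875) ≈ 1.30495, f(1.875) ≈ 1.35455, f(2.0625) ≈ 1.40180, f(2.25) ≈ 1.44692, f(2.4375) ≈ 1.49009, f(2.625) ≈ 1.53148, f(2.8125) ≈ 1.57122, f(3) ≈ 1.60944.
T_8 = (Δs/2)·[f(s_0) + 2f(s_1) + ... + 2f(s_{7}) + f(s_8)].
Sum ≈ 2.16227.

2.16227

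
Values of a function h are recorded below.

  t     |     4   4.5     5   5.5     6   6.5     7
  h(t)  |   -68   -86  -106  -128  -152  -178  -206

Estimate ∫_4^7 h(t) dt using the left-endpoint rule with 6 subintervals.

Δt = 0.5.
Sum = 0.5·[(-68) + (-86) + (-106) + (-128) + (-152) + (-178)] = -359.

-359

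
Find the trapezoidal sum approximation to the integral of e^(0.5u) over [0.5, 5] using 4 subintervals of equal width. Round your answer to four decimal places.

22.3687

Δu = (5 − 0.5)/4 = 1.125.
f(0.5) ≈ 1.2840, f(1.625) ≈ 2.2535, f(2.75) ≈ 3.9551, f(3.875) ≈ 6.9414, f(5) ≈ 12.1825.
T_4 = (Δu/2)·[f(u_0) + 2f(u_1) + 2f(u_2) + 2f(u_3) + f(u_4)].
Sum ≈ 22.3687.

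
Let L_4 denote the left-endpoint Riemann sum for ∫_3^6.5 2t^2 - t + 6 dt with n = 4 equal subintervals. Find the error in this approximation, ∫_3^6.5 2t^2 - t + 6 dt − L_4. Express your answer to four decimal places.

Exact integral: ∫_3^6.5 f(t) dt ≈ 169.458333.
L_4 = 142.7890625.
Error ≈ 169.458333 − 142.7890625 ≈ 26.6693.

26.6693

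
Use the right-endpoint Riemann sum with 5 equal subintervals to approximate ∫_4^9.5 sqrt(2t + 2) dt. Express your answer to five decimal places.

22.30840

Δt = (9.5 − 4)/5 = 1.1.
Right endpoints: 5.1, 6.2, 7.3, 8.4, 9.5.
f(5.1) ≈ 3.49285, f(6.2) ≈ 3.79473, f(7.3) ≈ 4.07431, f(8.4) ≈ 4.33590, f(9.5) ≈ 4.58258.
Sum = Δt · [f(5.1) + f(6.2) + f(7.3) + f(8.4) + f(9.5)].
Sum ≈ 22.30840.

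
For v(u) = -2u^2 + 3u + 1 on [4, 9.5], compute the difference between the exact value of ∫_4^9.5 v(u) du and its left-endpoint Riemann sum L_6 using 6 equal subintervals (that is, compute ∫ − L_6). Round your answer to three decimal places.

Exact integral: ∫_4^9.5 v(u) du ≈ -412.04167.
L_6 ≈ -353.08218.
Error ≈ -412.04167 − (-353.08218) ≈ -58.959.

-58.959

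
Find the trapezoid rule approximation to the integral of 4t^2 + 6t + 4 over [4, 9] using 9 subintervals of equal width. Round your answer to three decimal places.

1102.695

Δt = (9 − 4)/9 = 5/9.
f(4) = 92, f(41/9) = 9262/81, f(46/9) = 11272/81, f(17/3) = 1498/9, f(56/9) = 15892/81, f(61/9) = 18502/81, f(22/3) = 2368/9, f(71/9) = 24322/81, f(76/9) = 27532/81, f(9) = 382.
T_9 = (Δt/2)·[f(t_0) + 2f(t_1) + ... + 2f(t_{8}) + f(t_9)].
Sum ≈ 1102.695.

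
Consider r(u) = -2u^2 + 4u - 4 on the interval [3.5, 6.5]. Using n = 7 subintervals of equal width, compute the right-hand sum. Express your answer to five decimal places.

Δu = (6.5 − 3.5)/7 = 3/7.
Right endpoints: 55/14, 61/14, 67/14, 73/14, 79/14, 85/14, 6.5.
r(55/14) = -1877/98, r(61/14) = -2405/98, r(67/14) = -3005/98, r(73/14) = -3677/98, r(79/14) = -4421/98, r(85/14) = -5237/98, r(6.5) = -62.5.
Sum = Δu · [r(55/14) + r(61/14) + r(67/14) + ...].
Sum ≈ -116.96939.

-116.96939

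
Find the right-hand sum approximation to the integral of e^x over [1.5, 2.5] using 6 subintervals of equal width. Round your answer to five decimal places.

8.36036

Δx = (2.5 − 1.5)/6 = 1/6.
Right endpoints: 5/3, 11/6, 2, 13/6, 7/3, 2.5.
f(5/3) ≈ 5.29449, f(11/6) ≈ 6.25470, f(2) ≈ 7.38906, f(13/6) ≈ 8.72914, f(7/3) ≈ 10.31226, f(2.5) ≈ 12.18249.
Sum = Δx · [f(5/3) + f(11/6) + f(2) + ...].
Sum ≈ 8.36036.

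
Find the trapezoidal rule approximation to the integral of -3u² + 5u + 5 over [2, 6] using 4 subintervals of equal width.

-110

Δu = (6 − 2)/4 = 1.
f(2) = 3, f(3) = -7, f(4) = -23, f(5) = -45, f(6) = -73.
T_4 = (Δu/2)·[f(u_0) + 2f(u_1) + 2f(u_2) + 2f(u_3) + f(u_4)].
Sum = -110.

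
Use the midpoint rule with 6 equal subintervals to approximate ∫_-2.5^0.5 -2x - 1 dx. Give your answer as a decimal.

Δx = (0.5 − (-2.5))/6 = 0.5.
Midpoints: -2.25, -1.75, -1.25, -0.75, -0.25, 0.25.
f(-2.25) = 3.5, f(-1.75) = 2.5, f(-1.25) = 1.5, f(-0.75) = 0.5, f(-0.25) = -0.5, f(0.25) = -1.5.
Sum = Δx · [f(-2.25) + f(-1.75) + f(-1.25) + ...].
Sum = 3.

3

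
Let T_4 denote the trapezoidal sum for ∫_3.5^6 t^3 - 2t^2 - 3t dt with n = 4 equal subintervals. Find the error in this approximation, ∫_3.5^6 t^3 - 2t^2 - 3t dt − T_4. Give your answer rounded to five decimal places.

Exact integral: ∫_3.5^6 f(t) dt ≈ 135.4427083.
T_4 ≈ 137.4365234.
Error ≈ 135.4427083 − 137.4365234 ≈ -1.99382.

-1.99382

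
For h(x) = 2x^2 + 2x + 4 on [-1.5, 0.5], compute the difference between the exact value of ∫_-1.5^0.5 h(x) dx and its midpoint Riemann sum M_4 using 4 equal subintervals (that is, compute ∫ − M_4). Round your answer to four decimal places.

Exact integral: ∫_-1.5^0.5 h(x) dx ≈ 8.333333.
M_4 = 8.25.
Error ≈ 8.333333 − 8.25 ≈ 0.0833.

0.0833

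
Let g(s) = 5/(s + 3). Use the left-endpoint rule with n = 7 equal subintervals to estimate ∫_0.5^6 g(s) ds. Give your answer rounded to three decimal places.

5.083

Δs = (6 − 0.5)/7 = 11/14.
Left endpoints: 0.5, 9/7, 29/14, 20/7, 51/14, 31/7, 73/14.
g(0.5) = 10/7, g(9/7) = 7/6, g(29/14) = 70/71, g(20/7) = 35/41, g(51/14) = 70/93, g(31/7) = 35/52, g(73/14) = 14/23.
Sum = Δs · [g(0.5) + g(9/7) + g(29/14) + ...].
Sum ≈ 5.083.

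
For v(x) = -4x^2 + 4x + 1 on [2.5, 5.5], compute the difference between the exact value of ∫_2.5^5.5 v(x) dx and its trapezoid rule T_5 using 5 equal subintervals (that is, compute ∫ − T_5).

Exact integral: ∫_2.5^5.5 v(x) dx = -150.
T_5 = -150.72.
Error = -150 − (-150.72) = 0.72.

0.72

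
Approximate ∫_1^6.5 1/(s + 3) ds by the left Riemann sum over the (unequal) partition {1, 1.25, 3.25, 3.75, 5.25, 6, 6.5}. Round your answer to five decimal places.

0.98178

Subinterval widths: 0.25, 2, 0.5, 1.5, 0.75, 0.5.
Left endpoints: 1, 1.25, 3.25, 3.75, 5.25, 6.
f(1) = 0.25, f(1.25) = 4/17, f(3.25) = 0.16, f(3.75) = 4/27, f(5.25) = 4/33, f(6) = 1/9.
Sum = Σ Δs_i · f(s_i).
Sum ≈ 0.98178.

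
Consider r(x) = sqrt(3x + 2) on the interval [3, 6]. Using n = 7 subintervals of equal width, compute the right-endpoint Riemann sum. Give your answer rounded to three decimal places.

12.015

Δx = (6 − 3)/7 = 3/7.
Right endpoints: 24/7, 27/7, 30/7, 33/7, 36/7, 39/7, 6.
r(24/7) ≈ 3.505, r(27/7) ≈ 3.684, r(30/7) ≈ 3.854, r(33/7) ≈ 4.018, r(36/7) ≈ 4.175, r(39/7) ≈ 4.326, r(6) ≈ 4.472.
Sum = Δx · [r(24/7) + r(27/7) + r(30/7) + ...].
Sum ≈ 12.015.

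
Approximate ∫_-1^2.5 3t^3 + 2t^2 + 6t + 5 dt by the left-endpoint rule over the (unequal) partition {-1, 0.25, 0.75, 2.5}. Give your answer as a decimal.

21.64453125

Subinterval widths: 1.25, 0.5, 1.75.
Left endpoints: -1, 0.25, 0.75.
f(-1) = -2, f(0.25) = 6.671875, f(0.75) = 11.890625.
Sum = Σ Δt_i · f(t_i).
Sum = 21.64453125.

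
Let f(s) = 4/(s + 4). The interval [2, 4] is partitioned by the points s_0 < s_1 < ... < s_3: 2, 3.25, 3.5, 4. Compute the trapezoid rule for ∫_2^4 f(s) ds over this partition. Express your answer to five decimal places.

Subinterval widths: 1.25, 0.25, 0.5.
f(2) = 2/3, f(3.25) = 16/29, f(3.5) = 8/15, f(4) = 0.5.
On each subinterval the trapezoid contributes (Δs_i/2)·[f(s_{i-1}) + f(s_i)].
Sum ≈ 1.15546.

1.15546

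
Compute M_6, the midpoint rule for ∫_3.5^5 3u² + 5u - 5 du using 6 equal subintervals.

Δu = (5 − 3.5)/6 = 0.25.
Midpoints: 3.625, 3.875, 4.125, 4.375, 4.625, 4.875.
f(3.625) = 52.546875, f(3.875) = 59.421875, f(4.125) = 66.671875, f(4.375) = 74.296875, f(4.625) = 82.296875, f(4.875) = 90.671875.
Sum = Δu · [f(3.625) + f(3.875) + f(4.125) + ...].
Sum = 106.4765625.

106.4765625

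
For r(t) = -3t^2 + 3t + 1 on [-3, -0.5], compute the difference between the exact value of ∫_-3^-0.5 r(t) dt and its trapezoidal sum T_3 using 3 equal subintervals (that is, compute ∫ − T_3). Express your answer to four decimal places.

Exact integral: ∫_-3^-0.5 r(t) dt = -37.5.
T_3 ≈ -38.368056.
Error ≈ -37.5 − (-38.368056) ≈ 0.8681.

0.8681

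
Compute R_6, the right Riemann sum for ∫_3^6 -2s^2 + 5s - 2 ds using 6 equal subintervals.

Δs = (6 − 3)/6 = 0.5.
Right endpoints: 3.5, 4, 4.5, 5, 5.5, 6.
f(3.5) = -9, f(4) = -14, f(4.5) = -20, f(5) = -27, f(5.5) = -35, f(6) = -44.
Sum = Δs · [f(3.5) + f(4) + f(4.5) + ...].
Sum = -74.5.

-74.5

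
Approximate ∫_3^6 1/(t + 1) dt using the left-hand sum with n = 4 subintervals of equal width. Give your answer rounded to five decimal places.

Δt = (6 − 3)/4 = 0.75.
Left endpoints: 3, 3.75, 4.5, 5.25.
f(3) = 0.25, f(3.75) = 4/19, f(4.5) = 2/11, f(5.25) = 0.16.
Sum = Δt · [f(3) + f(3.75) + f(4.5) + f(5.25)].
Sum ≈ 0.60176.

0.60176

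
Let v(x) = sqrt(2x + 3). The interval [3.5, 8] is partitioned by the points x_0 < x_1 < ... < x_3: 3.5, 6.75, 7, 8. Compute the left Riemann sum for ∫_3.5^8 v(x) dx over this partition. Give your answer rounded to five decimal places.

Subinterval widths: 3.25, 0.25, 1.
Left endpoints: 3.5, 6.75, 7.
v(3.5) ≈ 3.16228, v(6.75) ≈ 4.06202, v(7) ≈ 4.12311.
Sum = Σ Δx_i · v(x_i).
Sum ≈ 15.41601.

15.41601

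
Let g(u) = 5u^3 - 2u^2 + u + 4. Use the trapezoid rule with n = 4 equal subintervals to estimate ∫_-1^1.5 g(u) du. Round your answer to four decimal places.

13.0713

Δu = (1.5 − (-1))/4 = 0.625.
g(-1) = -4, g(-0.375) = 1577/512, g(0.25) = 4.203125, g(0.875) = 3427/512, g(1.5) = 17.875.
T_4 = (Δu/2)·[g(u_0) + 2g(u_1) + 2g(u_2) + 2g(u_3) + g(u_4)].
Sum ≈ 13.0713.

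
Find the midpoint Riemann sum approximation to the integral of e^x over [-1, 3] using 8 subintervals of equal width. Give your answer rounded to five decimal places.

19.51375

Δx = (3 − (-1))/8 = 0.5.
Midpoints: -0.75, -0.25, 0.25, 0.75, 1.25, 1.75, 2.25, 2.75.
f(-0.75) ≈ 0.47237, f(-0.25) ≈ 0.77880, f(0.25) ≈ 1.28403, f(0.75) ≈ 2.11700, f(1.25) ≈ 3.49034, f(1.75) ≈ 5.75460, f(2.25) ≈ 9.48774, f(2.75) ≈ 15.64263.
Sum = Δx · [f(-0.75) + f(-0.25) + f(0.25) + ...].
Sum ≈ 19.51375.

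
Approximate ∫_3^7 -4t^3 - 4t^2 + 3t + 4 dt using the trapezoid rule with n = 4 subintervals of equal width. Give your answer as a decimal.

-2708

Δt = (7 − 3)/4 = 1.
f(3) = -131, f(4) = -304, f(5) = -581, f(6) = -986, f(7) = -1543.
T_4 = (Δt/2)·[f(t_0) + 2f(t_1) + 2f(t_2) + 2f(t_3) + f(t_4)].
Sum = -2708.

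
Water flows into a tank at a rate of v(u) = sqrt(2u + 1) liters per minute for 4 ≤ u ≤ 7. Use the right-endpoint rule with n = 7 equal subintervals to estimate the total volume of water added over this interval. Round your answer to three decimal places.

10.551

Δu = (7 − 4)/7 = 3/7.
Right endpoints: 31/7, 34/7, 37/7, 40/7, 43/7, 46/7, 7.
v(31/7) ≈ 3.140, v(34/7) ≈ 3.273, v(37/7) ≈ 3.402, v(40/7) ≈ 3.525, v(43/7) ≈ 3.645, v(46/7) ≈ 3.761, v(7) ≈ 3.873.
Sum = Δu · [v(31/7) + v(34/7) + v(37/7) + ...].
Sum ≈ 10.551.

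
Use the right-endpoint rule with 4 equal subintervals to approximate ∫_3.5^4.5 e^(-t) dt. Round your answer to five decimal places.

0.01680

Δt = (4.5 − 3.5)/4 = 0.25.
Right endpoints: 3.75, 4, 4.25, 4.5.
f(3.75) ≈ 0.02352, f(4) ≈ 0.01832, f(4.25) ≈ 0.01426, f(4.5) ≈ 0.01111.
Sum = Δt · [f(3.75) + f(4) + f(4.25) + f(4.5)].
Sum ≈ 0.01680.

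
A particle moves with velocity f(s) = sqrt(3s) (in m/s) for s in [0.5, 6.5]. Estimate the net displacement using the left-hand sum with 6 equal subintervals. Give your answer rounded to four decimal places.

Δs = (6.5 − 0.5)/6 = 1.
Left endpoints: 0.5, 1.5, 2.5, 3.5, 4.5, 5.5.
f(0.5) ≈ 1.2247, f(1.5) ≈ 2.1213, f(2.5) ≈ 2.7386, f(3.5) ≈ 3.2404, f(4.5) ≈ 3.6742, f(5.5) ≈ 4.0620.
Sum = Δs · [f(0.5) + f(1.5) + f(2.5) + ...].
Sum ≈ 17.0613.

17.0613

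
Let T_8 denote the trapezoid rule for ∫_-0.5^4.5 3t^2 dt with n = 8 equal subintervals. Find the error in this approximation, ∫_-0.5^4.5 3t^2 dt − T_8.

-0.9765625

Exact integral: ∫_-0.5^4.5 f(t) dt = 91.25.
T_8 = 92.2265625.
Error = 91.25 − 92.2265625 = -0.9765625.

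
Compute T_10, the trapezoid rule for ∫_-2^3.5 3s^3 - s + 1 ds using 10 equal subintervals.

103.79359375

Δs = (3.5 − (-2))/10 = 0.55.
f(-2) = -21, f(-1.45) = -6.695875, f(-0.9) = -0.287, f(-0.35) = 1.221375, f(0.2) = 0.824, f(0.75) = 1.515625, f(1.3) = 6.291, f(1.85) = 18.144875, f(2.4) = 40.072, f(2.95) = 75.067125, f(3.5) = 126.125.
T_10 = (Δs/2)·[f(s_0) + 2f(s_1) + ... + 2f(s_{9}) + f(s_10)].
Sum = 103.79359375.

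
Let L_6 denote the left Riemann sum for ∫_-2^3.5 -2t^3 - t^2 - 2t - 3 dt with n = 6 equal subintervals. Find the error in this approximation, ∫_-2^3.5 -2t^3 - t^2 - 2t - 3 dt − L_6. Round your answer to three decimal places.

-51.222

Exact integral: ∫_-2^3.5 f(t) dt ≈ -108.73958.
L_6 ≈ -57.51765.
Error ≈ -108.73958 − (-57.51765) ≈ -51.222.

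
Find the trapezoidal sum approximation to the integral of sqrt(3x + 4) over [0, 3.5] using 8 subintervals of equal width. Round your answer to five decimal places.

Δx = (3.5 − 0)/8 = 0.4375.
f(0) ≈ 2.00000, f(0.4375) ≈ 2.30489, f(0.875) ≈ 2.57391, f(1.3125) ≈ 2.81736, f(1.75) ≈ 3.04138, f(2.1875) ≈ 3.25000, f(2.625) ≈ 3.44601, f(3.0625) ≈ 3.63146, f(3.5) ≈ 3.80789.
T_8 = (Δx/2)·[f(x_0) + 2f(x_1) + ... + 2f(x_{7}) + f(x_8)].
Sum ≈ 10.48641.

10.48641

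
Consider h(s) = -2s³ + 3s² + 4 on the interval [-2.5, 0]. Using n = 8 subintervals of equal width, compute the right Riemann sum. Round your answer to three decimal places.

37.771

Δs = (0 − (-2.5))/8 = 0.3125.
Right endpoints: -2.1875, -1.875, -1.5625, -1.25, -0.9375, -0.625, -0.3125, 0.
h(-2.1875) = 80467/2048, h(-1.875) = 27.73046875, h(-1.5625) = 38817/2048, h(-1.25) = 12.59375, h(-0.9375) = 16967/2048, h(-0.625) = 5.66015625, h(-0.3125) = 8917/2048, h(0) = 4.
Sum = Δs · [h(-2.1875) + h(-1.875) + h(-1.5625) + ...].
Sum ≈ 37.771.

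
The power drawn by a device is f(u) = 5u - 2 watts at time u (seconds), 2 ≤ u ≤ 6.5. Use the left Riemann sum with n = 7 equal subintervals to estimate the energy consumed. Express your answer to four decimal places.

79.3929

Δu = (6.5 − 2)/7 = 9/14.
Left endpoints: 2, 37/14, 23/7, 55/14, 32/7, 73/14, 41/7.
f(2) = 8, f(37/14) = 157/14, f(23/7) = 101/7, f(55/14) = 247/14, f(32/7) = 146/7, f(73/14) = 337/14, f(41/7) = 191/7.
Sum = Δu · [f(2) + f(37/14) + f(23/7) + ...].
Sum ≈ 79.3929.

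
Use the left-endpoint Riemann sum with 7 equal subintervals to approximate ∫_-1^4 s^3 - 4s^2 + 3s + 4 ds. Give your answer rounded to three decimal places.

12.653

Δs = (4 − (-1))/7 = 5/7.
Left endpoints: -1, -2/7, 3/7, 8/7, 13/7, 18/7, 23/7.
f(-1) = -4, f(-2/7) = 958/343, f(3/7) = 1588/343, f(8/7) = 1268/343, f(13/7) = 748/343, f(18/7) = 778/343, f(23/7) = 2108/343.
Sum = Δs · [f(-1) + f(-2/7) + f(3/7) + ...].
Sum ≈ 12.653.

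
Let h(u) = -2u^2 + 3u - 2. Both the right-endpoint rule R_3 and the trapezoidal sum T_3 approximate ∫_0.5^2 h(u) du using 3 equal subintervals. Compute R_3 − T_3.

-0.75

R_3 = -3.5.
T_3 = -2.75.
R_3 − T_3 = -0.75.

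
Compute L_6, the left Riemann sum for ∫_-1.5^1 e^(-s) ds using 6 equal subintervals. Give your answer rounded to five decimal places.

Δs = (1 − (-1.5))/6 = 5/12.
Left endpoints: -1.5, -13/12, -2/3, -0.25, 1/6, 7/12.
f(-1.5) ≈ 4.48169, f(-13/12) ≈ 2.95451, f(-2/3) ≈ 1.94773, f(-0.25) ≈ 1.28403, f(1/6) ≈ 0.84648, f(7/12) ≈ 0.55804.
Sum = Δs · [f(-1.5) + f(-13/12) + f(-2/3) + ...].
Sum ≈ 5.03020.

5.03020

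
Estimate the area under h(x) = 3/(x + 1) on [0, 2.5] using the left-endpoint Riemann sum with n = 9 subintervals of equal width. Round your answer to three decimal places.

Δx = (2.5 − 0)/9 = 5/18.
Left endpoints: 0, 5/18, 5/9, 5/6, 10/9, 25/18, 5/3, 35/18, 20/9.
h(0) = 3, h(5/18) = 54/23, h(5/9) = 27/14, h(5/6) = 18/11, h(10/9) = 27/19, h(25/18) = 54/43, h(5/3) = 1.125, h(35/18) = 54/53, h(20/9) = 27/29.
Sum = Δx · [h(0) + h(5/18) + h(5/9) + ...].
Sum ≈ 4.073.

4.073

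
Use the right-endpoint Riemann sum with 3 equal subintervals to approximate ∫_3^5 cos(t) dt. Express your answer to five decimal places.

Δt = (5 − 3)/3 = 2/3.
Right endpoints: 11/3, 13/3, 5.
f(11/3) ≈ -0.86529, f(13/3) ≈ -0.37004, f(5) ≈ 0.28366.
Sum = Δt · [f(11/3) + f(13/3) + f(5)].
Sum ≈ -0.63445.

-0.63445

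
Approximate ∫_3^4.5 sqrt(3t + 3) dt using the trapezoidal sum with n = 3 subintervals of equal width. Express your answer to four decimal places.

5.6551

Δt = (4.5 − 3)/3 = 0.5.
f(3) ≈ 3.4641, f(3.5) ≈ 3.6742, f(4) ≈ 3.8730, f(4.5) ≈ 4.0620.
T_3 = (Δt/2)·[f(t_0) + 2f(t_1) + 2f(t_2) + f(t_3)].
Sum ≈ 5.6551.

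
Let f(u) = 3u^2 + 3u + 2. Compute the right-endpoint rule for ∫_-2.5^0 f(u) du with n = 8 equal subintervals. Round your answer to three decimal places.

9.614

Δu = (0 − (-2.5))/8 = 0.3125.
Right endpoints: -2.1875, -1.875, -1.5625, -1.25, -0.9375, -0.625, -0.3125, 0.
f(-2.1875) = 9.79296875, f(-1.875) = 6.921875, f(-1.5625) = 4.63671875, f(-1.25) = 2.9375, f(-0.9375) = 1.82421875, f(-0.625) = 1.296875, f(-0.3125) = 1.35546875, f(0) = 2.
Sum = Δu · [f(-2.1875) + f(-1.875) + f(-1.5625) + ...].
Sum ≈ 9.614.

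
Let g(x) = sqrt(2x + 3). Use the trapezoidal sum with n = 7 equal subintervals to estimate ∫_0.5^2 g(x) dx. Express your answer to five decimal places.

3.50629

Δx = (2 − 0.5)/7 = 3/14.
g(0.5) ≈ 2.00000, g(5/7) ≈ 2.10442, g(13/14) ≈ 2.20389, g(8/7) ≈ 2.29907, g(19/14) ≈ 2.39046, g(11/7) ≈ 2.47848, g(25/14) ≈ 2.56348, g(2) ≈ 2.64575.
T_7 = (Δx/2)·[g(x_0) + 2g(x_1) + ... + 2g(x_{6}) + g(x_7)].
Sum ≈ 3.50629.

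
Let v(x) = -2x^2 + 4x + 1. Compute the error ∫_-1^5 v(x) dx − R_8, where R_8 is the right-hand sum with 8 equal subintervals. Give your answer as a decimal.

10.125

Exact integral: ∫_-1^5 v(x) dx = -30.
R_8 = -40.125.
Error = -30 − (-40.125) = 10.125.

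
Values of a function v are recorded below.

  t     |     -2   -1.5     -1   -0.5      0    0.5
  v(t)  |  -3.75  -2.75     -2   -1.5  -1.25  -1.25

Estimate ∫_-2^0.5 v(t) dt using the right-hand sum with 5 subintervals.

-4.375

Δt = 0.5.
Sum = 0.5·[(-2.75) + (-2) + (-1.5) + (-1.25) + (-1.25)] = -4.375.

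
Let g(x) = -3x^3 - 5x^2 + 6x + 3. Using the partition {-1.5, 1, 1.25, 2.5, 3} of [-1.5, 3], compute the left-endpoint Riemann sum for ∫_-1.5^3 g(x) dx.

-51.58984375

Subinterval widths: 2.5, 0.25, 1.25, 0.5.
Left endpoints: -1.5, 1, 1.25, 2.5.
g(-1.5) = -7.125, g(1) = 1, g(1.25) = -3.171875, g(2.5) = -60.125.
Sum = Σ Δx_i · g(x_i).
Sum = -51.58984375.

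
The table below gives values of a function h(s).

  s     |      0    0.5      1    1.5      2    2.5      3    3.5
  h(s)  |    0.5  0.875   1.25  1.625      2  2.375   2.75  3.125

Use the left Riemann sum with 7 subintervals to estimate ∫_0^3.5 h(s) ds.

Δs = 0.5.
Sum = 0.5·[0.5 + 0.875 + 1.25 + 1.625 + 2 + 2.375 + 2.75] = 5.6875.

5.6875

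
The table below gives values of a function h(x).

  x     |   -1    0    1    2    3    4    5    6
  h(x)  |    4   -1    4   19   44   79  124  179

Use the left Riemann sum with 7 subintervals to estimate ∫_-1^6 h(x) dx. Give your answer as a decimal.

Δx = 1.
Sum = 1·[4 + (-1) + 4 + 19 + 44 + 79 + 124] = 273.

273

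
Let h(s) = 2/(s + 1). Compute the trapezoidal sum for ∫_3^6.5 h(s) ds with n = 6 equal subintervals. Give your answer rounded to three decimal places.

1.260

Δs = (6.5 − 3)/6 = 7/12.
h(3) = 0.5, h(43/12) = 24/55, h(25/6) = 12/31, h(4.75) = 8/23, h(16/3) = 6/19, h(71/12) = 24/83, h(6.5) = 4/15.
T_6 = (Δs/2)·[h(s_0) + 2h(s_1) + ... + 2h(s_{5}) + h(s_6)].
Sum ≈ 1.260.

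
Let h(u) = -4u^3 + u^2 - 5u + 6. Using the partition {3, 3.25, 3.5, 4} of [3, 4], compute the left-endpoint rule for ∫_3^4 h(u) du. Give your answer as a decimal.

Subinterval widths: 0.25, 0.25, 0.5.
Left endpoints: 3, 3.25, 3.5.
h(3) = -108, h(3.25) = -137, h(3.5) = -170.75.
Sum = Σ Δu_i · h(u_i).
Sum = -146.625.

-146.625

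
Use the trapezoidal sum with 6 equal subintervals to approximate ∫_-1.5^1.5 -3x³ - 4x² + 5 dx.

5.5

Δx = (1.5 − (-1.5))/6 = 0.5.
f(-1.5) = 6.125, f(-1) = 4, f(-0.5) = 4.375, f(0) = 5, f(0.5) = 3.625, f(1) = -2, f(1.5) = -14.125.
T_6 = (Δx/2)·[f(x_0) + 2f(x_1) + ... + 2f(x_{5}) + f(x_6)].
Sum = 5.5.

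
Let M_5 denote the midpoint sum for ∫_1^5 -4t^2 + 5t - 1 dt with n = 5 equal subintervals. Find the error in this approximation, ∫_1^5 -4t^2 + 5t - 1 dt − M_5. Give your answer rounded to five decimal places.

Exact integral: ∫_1^5 f(t) dt ≈ -109.3333333.
M_5 = -108.48.
Error ≈ -109.3333333 − (-108.48) ≈ -0.85333.

-0.85333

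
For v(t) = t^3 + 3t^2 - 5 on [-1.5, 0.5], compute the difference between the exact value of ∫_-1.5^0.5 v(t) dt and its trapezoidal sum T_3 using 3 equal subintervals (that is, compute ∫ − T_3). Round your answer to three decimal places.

-0.222

Exact integral: ∫_-1.5^0.5 v(t) dt = -7.75.
T_3 ≈ -7.52778.
Error ≈ -7.75 − (-7.52778) ≈ -0.222.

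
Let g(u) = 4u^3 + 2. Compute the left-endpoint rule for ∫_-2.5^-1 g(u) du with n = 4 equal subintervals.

Δu = (-1 − (-2.5))/4 = 0.375.
Left endpoints: -2.5, -2.125, -1.75, -1.375.
g(-2.5) = -60.5, g(-2.125) = -36.3828125, g(-1.75) = -19.4375, g(-1.375) = -8.3984375.
Sum = Δu · [g(-2.5) + g(-2.125) + g(-1.75) + g(-1.375)].
Sum = -46.76953125.

-46.76953125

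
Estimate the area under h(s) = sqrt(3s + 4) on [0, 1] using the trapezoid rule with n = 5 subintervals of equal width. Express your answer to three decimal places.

Δs = (1 − 0)/5 = 0.2.
h(0) ≈ 2.000, h(0.2) ≈ 2.145, h(0.4) ≈ 2.280, h(0.6) ≈ 2.408, h(0.8) ≈ 2.530, h(1) ≈ 2.646.
T_5 = (Δs/2)·[h(s_0) + 2h(s_1) + ... + 2h(s_{4}) + h(s_5)].
Sum ≈ 2.337.

2.337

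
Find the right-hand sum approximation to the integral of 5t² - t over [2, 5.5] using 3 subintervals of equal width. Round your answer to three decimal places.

Δt = (5.5 − 2)/3 = 7/6.
Right endpoints: 19/6, 13/3, 5.5.
f(19/6) = 1691/36, f(13/3) = 806/9, f(5.5) = 145.75.
Sum = Δt · [f(19/6) + f(13/3) + f(5.5)].
Sum ≈ 329.324.

329.324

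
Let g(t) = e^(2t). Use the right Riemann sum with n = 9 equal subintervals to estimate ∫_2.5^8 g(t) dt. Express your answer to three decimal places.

7697925.159

Δt = (8 − 2.5)/9 = 11/18.
Right endpoints: 28/9, 67/18, 13/3, 89/18, 50/9, 37/6, 61/9, 133/18, 8.
g(28/9) ≈ 503.822, g(67/18) ≈ 1710.335, g(13/3) ≈ 5806.113, g(89/18) ≈ 19710.148, g(50/9) ≈ 66910.495, g(37/6) ≈ 227142.609, g(61/9) ≈ 771086.282, g(133/18) ≈ 2617624.481, g(8) ≈ 8886110.521.
Sum = Δt · [g(28/9) + g(67/18) + g(13/3) + ...].
Sum ≈ 7697925.159.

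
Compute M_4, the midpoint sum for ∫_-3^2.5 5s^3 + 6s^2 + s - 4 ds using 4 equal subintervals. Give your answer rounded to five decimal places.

Δs = (2.5 − (-3))/4 = 1.375.
Midpoints: -2.3125, -0.9375, 0.4375, 1.8125.
f(-2.3125) = -147697/4096, f(-0.9375) = -15499/4096, f(0.4375) = -8173/4096, f(1.8125) = 193721/4096.
Sum = Δs · [f(-2.3125) + f(-0.9375) + f(0.4375) + f(1.8125)].
Sum ≈ 7.50342.

7.50342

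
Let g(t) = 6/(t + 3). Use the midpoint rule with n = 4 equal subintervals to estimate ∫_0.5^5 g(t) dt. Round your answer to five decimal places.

Δt = (5 − 0.5)/4 = 1.125.
Midpoints: 1.0625, 2.1875, 3.3125, 4.4375.
g(1.0625) = 96/65, g(2.1875) = 96/83, g(3.3125) = 96/101, g(4.4375) = 96/119.
Sum = Δt · [g(1.0625) + g(2.1875) + g(3.3125) + g(4.4375)].
Sum ≈ 4.93961.

4.93961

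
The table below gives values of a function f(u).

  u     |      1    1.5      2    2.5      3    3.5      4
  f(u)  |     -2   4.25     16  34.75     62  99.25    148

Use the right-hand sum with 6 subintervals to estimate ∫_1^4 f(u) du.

Δu = 0.5.
Sum = 0.5·[4.25 + 16 + 34.75 + 62 + 99.25 + 148] = 182.125.

182.125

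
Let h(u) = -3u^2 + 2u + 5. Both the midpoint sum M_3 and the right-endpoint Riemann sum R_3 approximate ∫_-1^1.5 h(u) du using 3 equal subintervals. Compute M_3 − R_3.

0.78125

M_3 ≈ 9.8090278.
R_3 ≈ 9.0277778.
M_3 − R_3 = 0.78125.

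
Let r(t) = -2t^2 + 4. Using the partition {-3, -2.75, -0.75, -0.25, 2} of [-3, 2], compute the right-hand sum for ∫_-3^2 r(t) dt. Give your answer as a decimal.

-4.09375

Subinterval widths: 0.25, 2, 0.5, 2.25.
Right endpoints: -2.75, -0.75, -0.25, 2.
r(-2.75) = -11.125, r(-0.75) = 2.875, r(-0.25) = 3.875, r(2) = -4.
Sum = Σ Δt_i · r(t_i).
Sum = -4.09375.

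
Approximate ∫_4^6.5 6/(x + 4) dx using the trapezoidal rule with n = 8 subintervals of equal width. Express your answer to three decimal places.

1.632

Δx = (6.5 − 4)/8 = 0.3125.
f(4) = 0.75, f(4.3125) = 96/133, f(4.625) = 16/23, f(4.9375) = 96/143, f(5.25) = 24/37, f(5.5625) = 32/51, f(5.875) = 48/79, f(6.1875) = 96/163, f(6.5) = 4/7.
T_8 = (Δx/2)·[f(x_0) + 2f(x_1) + ... + 2f(x_{7}) + f(x_8)].
Sum ≈ 1.632.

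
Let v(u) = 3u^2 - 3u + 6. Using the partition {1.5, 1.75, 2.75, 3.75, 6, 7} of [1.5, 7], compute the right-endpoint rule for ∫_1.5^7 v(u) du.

407.859375

Subinterval widths: 0.25, 1, 1, 2.25, 1.
Right endpoints: 1.75, 2.75, 3.75, 6, 7.
v(1.75) = 9.9375, v(2.75) = 20.4375, v(3.75) = 36.9375, v(6) = 96, v(7) = 132.
Sum = Σ Δu_i · v(u_i).
Sum = 407.859375.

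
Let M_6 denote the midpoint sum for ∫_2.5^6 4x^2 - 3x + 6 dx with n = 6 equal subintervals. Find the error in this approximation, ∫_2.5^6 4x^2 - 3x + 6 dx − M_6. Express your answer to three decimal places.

0.397

Exact integral: ∫_2.5^6 f(x) dx ≈ 243.54167.
M_6 ≈ 243.14468.
Error ≈ 243.54167 − 243.14468 ≈ 0.397.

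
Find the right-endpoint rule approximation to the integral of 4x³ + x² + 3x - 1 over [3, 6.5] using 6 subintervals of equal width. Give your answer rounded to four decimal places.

Δx = (6.5 − 3)/6 = 7/12.
Right endpoints: 43/12, 25/6, 4.75, 16/3, 71/12, 6.5.
f(43/12) = 44633/216, f(25/6) = 34367/108, f(4.75) = 464.5, f(16/3) = 17557/27, f(71/12) = 190135/216, f(6.5) = 1159.25.
Sum = Δx · [f(43/12) + f(25/6) + f(4.75) + ...].
Sum ≈ 2146.1481.

2146.1481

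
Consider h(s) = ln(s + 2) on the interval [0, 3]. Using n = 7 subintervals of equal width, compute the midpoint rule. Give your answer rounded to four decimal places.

Δs = (3 − 0)/7 = 3/7.
Midpoints: 3/14, 9/14, 15/14, 1.5, 27/14, 33/14, 39/14.
h(3/14) ≈ 0.7949, h(9/14) ≈ 0.9719, h(15/14) ≈ 1.1221, h(1.5) ≈ 1.2528, h(27/14) ≈ 1.3683, h(33/14) ≈ 1.4718, h(39/14) ≈ 1.5656.
Sum = Δs · [h(3/14) + h(9/14) + h(15/14) + ...].
Sum ≈ 3.6632.

3.6632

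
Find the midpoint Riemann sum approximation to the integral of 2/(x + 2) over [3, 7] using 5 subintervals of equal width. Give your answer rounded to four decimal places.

1.1741

Δx = (7 − 3)/5 = 0.8.
Midpoints: 3.4, 4.2, 5, 5.8, 6.6.
f(3.4) = 10/27, f(4.2) = 10/31, f(5) = 2/7, f(5.8) = 10/39, f(6.6) = 10/43.
Sum = Δx · [f(3.4) + f(4.2) + f(5) + f(5.8) + f(6.6)].
Sum ≈ 1.1741.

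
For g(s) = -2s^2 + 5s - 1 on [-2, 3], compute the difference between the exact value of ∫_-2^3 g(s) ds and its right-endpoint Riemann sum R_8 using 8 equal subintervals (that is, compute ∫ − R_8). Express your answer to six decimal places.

Exact integral: ∫_-2^3 g(s) ds ≈ -15.83333333.
R_8 = -11.796875.
Error ≈ -15.83333333 − (-11.796875) ≈ -4.036458.

-4.036458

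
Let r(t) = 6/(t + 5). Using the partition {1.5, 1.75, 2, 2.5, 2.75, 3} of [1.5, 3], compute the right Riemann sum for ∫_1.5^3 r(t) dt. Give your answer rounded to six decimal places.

1.217556

Subinterval widths: 0.25, 0.25, 0.5, 0.25, 0.25.
Right endpoints: 1.75, 2, 2.5, 2.75, 3.
r(1.75) = 8/9, r(2) = 6/7, r(2.5) = 0.8, r(2.75) = 24/31, r(3) = 0.75.
Sum = Σ Δt_i · r(t_i).
Sum ≈ 1.217556.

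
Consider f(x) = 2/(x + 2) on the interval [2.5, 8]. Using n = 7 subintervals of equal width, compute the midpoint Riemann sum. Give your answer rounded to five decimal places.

Δx = (8 − 2.5)/7 = 11/14.
Midpoints: 81/28, 103/28, 125/28, 5.25, 169/28, 191/28, 213/28.
f(81/28) = 56/137, f(103/28) = 56/159, f(125/28) = 56/181, f(5.25) = 8/29, f(169/28) = 56/225, f(191/28) = 56/247, f(213/28) = 56/269.
Sum = Δx · [f(81/28) + f(103/28) + f(125/28) + ...].
Sum ≈ 1.59500.

1.59500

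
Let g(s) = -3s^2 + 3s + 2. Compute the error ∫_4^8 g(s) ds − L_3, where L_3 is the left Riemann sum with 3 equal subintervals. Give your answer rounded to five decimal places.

Exact integral: ∫_4^8 g(s) ds = -368.
L_3 ≈ -283.5555556.
Error ≈ -368 − (-283.5555556) ≈ -84.44444.

-84.44444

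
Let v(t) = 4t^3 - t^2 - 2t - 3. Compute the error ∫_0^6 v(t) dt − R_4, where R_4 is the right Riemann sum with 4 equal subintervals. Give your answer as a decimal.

-690.75

Exact integral: ∫_0^6 v(t) dt = 1170.
R_4 = 1860.75.
Error = 1170 − 1860.75 = -690.75.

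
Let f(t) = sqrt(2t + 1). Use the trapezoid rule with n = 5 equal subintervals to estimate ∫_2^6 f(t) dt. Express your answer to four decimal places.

11.8882

Δt = (6 − 2)/5 = 0.8.
f(2) ≈ 2.2361, f(2.8) ≈ 2.5690, f(3.6) ≈ 2.8636, f(4.4) ≈ 3.1305, f(5.2) ≈ 3.3764, f(6) ≈ 3.6056.
T_5 = (Δt/2)·[f(t_0) + 2f(t_1) + ... + 2f(t_{4}) + f(t_5)].
Sum ≈ 11.8882.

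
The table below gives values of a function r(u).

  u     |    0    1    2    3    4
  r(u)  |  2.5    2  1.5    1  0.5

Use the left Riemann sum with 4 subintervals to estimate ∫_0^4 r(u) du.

7

Δu = 1.
Sum = 1·[2.5 + 2 + 1.5 + 1] = 7.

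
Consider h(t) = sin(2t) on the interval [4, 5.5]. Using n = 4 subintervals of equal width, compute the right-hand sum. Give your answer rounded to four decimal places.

Δt = (5.5 − 4)/4 = 0.375.
Right endpoints: 4.375, 4.75, 5.125, 5.5.
h(4.375) ≈ 0.6247, h(4.75) ≈ -0.0752, h(5.125) ≈ -0.7347, h(5.5) ≈ -1.0000.
Sum = Δt · [h(4.375) + h(4.75) + h(5.125) + h(5.5)].
Sum ≈ -0.4444.

-0.4444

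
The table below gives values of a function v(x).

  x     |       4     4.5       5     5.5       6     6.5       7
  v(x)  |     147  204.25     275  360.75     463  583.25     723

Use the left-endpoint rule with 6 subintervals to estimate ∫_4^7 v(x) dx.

Δx = 0.5.
Sum = 0.5·[147 + 204.25 + 275 + 360.75 + 463 + 583.25] = 1016.625.

1016.625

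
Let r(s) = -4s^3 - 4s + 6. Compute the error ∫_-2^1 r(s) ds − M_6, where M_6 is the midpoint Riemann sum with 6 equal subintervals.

0.375

Exact integral: ∫_-2^1 r(s) ds = 39.
M_6 = 38.625.
Error = 39 − 38.625 = 0.375.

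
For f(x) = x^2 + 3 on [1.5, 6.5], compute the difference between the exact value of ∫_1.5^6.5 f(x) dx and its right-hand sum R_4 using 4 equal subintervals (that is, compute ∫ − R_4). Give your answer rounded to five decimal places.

Exact integral: ∫_1.5^6.5 f(x) dx ≈ 105.4166667.
R_4 = 131.71875.
Error ≈ 105.4166667 − 131.71875 ≈ -26.30208.

-26.30208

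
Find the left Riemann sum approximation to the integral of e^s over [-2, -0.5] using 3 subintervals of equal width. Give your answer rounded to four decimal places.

Δs = (-0.5 − (-2))/3 = 0.5.
Left endpoints: -2, -1.5, -1.
f(-2) ≈ 0.1353, f(-1.5) ≈ 0.2231, f(-1) ≈ 0.3679.
Sum = Δs · [f(-2) + f(-1.5) + f(-1)].
Sum ≈ 0.3632.

0.3632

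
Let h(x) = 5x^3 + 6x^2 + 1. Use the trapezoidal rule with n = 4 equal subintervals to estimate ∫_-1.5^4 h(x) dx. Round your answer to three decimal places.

Δx = (4 − (-1.5))/4 = 1.375.
h(-1.5) = -2.375, h(-0.125) = 555/512, h(1.25) = 20.140625, h(2.625) = 67985/512, h(4) = 417.
T_4 = (Δx/2)·[h(x_0) + 2h(x_1) + 2h(x_2) + 2h(x_3) + h(x_4)].
Sum ≈ 496.815.

496.815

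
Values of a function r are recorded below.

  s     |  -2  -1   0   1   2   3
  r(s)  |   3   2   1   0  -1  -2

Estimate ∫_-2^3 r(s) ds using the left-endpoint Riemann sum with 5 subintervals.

Δs = 1.
Sum = 1·[3 + 2 + 1 + 0 + (-1)] = 5.

5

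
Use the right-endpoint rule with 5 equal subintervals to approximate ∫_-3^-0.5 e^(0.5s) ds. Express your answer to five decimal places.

1.25604

Δs = (-0.5 − (-3))/5 = 0.5.
Right endpoints: -2.5, -2, -1.5, -1, -0.5.
f(-2.5) ≈ 0.28650, f(-2) ≈ 0.36788, f(-1.5) ≈ 0.47237, f(-1) ≈ 0.60653, f(-0.5) ≈ 0.77880.
Sum = Δs · [f(-2.5) + f(-2) + f(-1.5) + f(-1) + f(-0.5)].
Sum ≈ 1.25604.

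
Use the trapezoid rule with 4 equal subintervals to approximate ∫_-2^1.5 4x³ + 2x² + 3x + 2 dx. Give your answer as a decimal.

Δx = (1.5 − (-2))/4 = 0.875.
f(-2) = -28, f(-1.125) = -4.5390625, f(-0.25) = 1.3125, f(0.625) = 5.6328125, f(1.5) = 24.5.
T_4 = (Δx/2)·[f(x_0) + 2f(x_1) + 2f(x_2) + 2f(x_3) + f(x_4)].
Sum = 0.57421875.

0.57421875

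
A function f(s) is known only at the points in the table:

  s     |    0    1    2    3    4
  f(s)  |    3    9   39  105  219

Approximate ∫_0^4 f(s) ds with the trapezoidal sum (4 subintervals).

Δs = 1.
T_4 = (1/2)·[3 + 2·9 + 2·39 + 2·105 + 219] = 264.

264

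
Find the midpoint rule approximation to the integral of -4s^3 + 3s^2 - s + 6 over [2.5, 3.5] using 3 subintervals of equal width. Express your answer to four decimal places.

Δs = (3.5 − 2.5)/3 = 1/3.
Midpoints: 8/3, 3, 10/3.
f(8/3) = -1382/27, f(3) = -78, f(10/3) = -3028/27.
Sum = Δs · [f(8/3) + f(3) + f(10/3)].
Sum ≈ -80.4444.

-80.4444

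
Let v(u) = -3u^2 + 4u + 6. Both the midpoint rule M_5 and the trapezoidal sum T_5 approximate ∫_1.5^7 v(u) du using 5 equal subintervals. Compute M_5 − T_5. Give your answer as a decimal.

4.99125

M_5 = -211.46125.
T_5 = -216.4525.
M_5 − T_5 = 4.99125.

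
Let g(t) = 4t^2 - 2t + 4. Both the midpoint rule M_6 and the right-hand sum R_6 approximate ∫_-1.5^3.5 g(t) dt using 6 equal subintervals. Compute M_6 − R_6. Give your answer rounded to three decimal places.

-15.972

M_6 ≈ 70.50926.
R_6 ≈ 86.48148.
M_6 − R_6 ≈ -15.972.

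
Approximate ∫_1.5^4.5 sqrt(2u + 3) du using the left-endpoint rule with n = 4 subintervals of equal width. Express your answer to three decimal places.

8.571

Δu = (4.5 − 1.5)/4 = 0.75.
Left endpoints: 1.5, 2.25, 3, 3.75.
f(1.5) ≈ 2.449, f(2.25) ≈ 2.739, f(3) ≈ 3.000, f(3.75) ≈ 3.240.
Sum = Δu · [f(1.5) + f(2.25) + f(3) + f(3.75)].
Sum ≈ 8.571.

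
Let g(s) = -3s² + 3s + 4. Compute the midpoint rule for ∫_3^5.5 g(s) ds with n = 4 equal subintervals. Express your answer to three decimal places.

-97.256

Δs = (5.5 − 3)/4 = 0.625.
Midpoints: 3.3125, 3.9375, 4.5625, 5.1875.
g(3.3125) = -18.98046875, g(3.9375) = -30.69921875, g(4.5625) = -44.76171875, g(5.1875) = -61.16796875.
Sum = Δs · [g(3.3125) + g(3.9375) + g(4.5625) + g(5.1875)].
Sum ≈ -97.256.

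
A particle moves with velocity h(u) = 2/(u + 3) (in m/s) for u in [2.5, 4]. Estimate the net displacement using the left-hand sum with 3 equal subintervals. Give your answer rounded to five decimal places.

0.50233

Δu = (4 − 2.5)/3 = 0.5.
Left endpoints: 2.5, 3, 3.5.
h(2.5) = 4/11, h(3) = 1/3, h(3.5) = 4/13.
Sum = Δu · [h(2.5) + h(3) + h(3.5)].
Sum ≈ 0.50233.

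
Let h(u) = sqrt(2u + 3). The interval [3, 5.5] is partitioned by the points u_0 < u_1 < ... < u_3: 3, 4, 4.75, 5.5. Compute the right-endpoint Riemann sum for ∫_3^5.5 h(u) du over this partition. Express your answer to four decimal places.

Subinterval widths: 1, 0.75, 0.75.
Right endpoints: 4, 4.75, 5.5.
h(4) ≈ 3.3166, h(4.75) ≈ 3.5355, h(5.5) ≈ 3.7417.
Sum = Σ Δu_i · h(u_i).
Sum ≈ 8.7745.

8.7745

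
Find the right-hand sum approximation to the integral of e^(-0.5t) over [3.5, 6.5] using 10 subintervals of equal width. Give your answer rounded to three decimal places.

Δt = (6.5 − 3.5)/10 = 0.3.
Right endpoints: 3.8, 4.1, 4.4, 4.7, 5, 5.3, 5.6, 5.9, 6.2, 6.5.
f(3.8) ≈ 0.150, f(4.1) ≈ 0.129, f(4.4) ≈ 0.111, f(4.7) ≈ 0.095, f(5) ≈ 0.082, f(5.3) ≈ 0.071, f(5.6) ≈ 0.061, f(5.9) ≈ 0.052, f(6.2) ≈ 0.045, f(6.5) ≈ 0.039.
Sum = Δt · [f(3.8) + f(4.1) + f(4.4) + ...].
Sum ≈ 0.250.

0.250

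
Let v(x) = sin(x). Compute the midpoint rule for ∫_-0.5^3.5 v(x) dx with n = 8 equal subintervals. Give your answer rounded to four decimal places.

Δx = (3.5 − (-0.5))/8 = 0.5.
Midpoints: -0.25, 0.25, 0.75, 1.25, 1.75, 2.25, 2.75, 3.25.
v(-0.25) ≈ -0.2474, v(0.25) ≈ 0.2474, v(0.75) ≈ 0.6816, v(1.25) ≈ 0.9490, v(1.75) ≈ 0.9840, v(2.25) ≈ 0.7781, v(2.75) ≈ 0.3817, v(3.25) ≈ -0.1082.
Sum = Δx · [v(-0.25) + v(0.25) + v(0.75) + ...].
Sum ≈ 1.8331.

1.8331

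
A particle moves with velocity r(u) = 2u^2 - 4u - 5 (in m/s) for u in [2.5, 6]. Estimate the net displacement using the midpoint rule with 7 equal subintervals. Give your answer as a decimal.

Δu = (6 − 2.5)/7 = 0.5.
Midpoints: 2.75, 3.25, 3.75, 4.25, 4.75, 5.25, 5.75.
r(2.75) = -0.875, r(3.25) = 3.125, r(3.75) = 8.125, r(4.25) = 14.125, r(4.75) = 21.125, r(5.25) = 29.125, r(5.75) = 38.125.
Sum = Δu · [r(2.75) + r(3.25) + r(3.75) + ...].
Sum = 56.4375.

56.4375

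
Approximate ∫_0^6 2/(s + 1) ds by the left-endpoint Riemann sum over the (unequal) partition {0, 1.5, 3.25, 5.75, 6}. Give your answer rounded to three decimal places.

Subinterval widths: 1.5, 1.75, 2.5, 0.25.
Left endpoints: 0, 1.5, 3.25, 5.75.
f(0) = 2, f(1.5) = 0.8, f(3.25) = 8/17, f(5.75) = 8/27.
Sum = Σ Δs_i · f(s_i).
Sum ≈ 5.651.

5.651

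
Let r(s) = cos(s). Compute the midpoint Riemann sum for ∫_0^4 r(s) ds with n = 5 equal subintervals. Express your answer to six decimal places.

-0.777367

Δs = (4 − 0)/5 = 0.8.
Midpoints: 0.4, 1.2, 2, 2.8, 3.6.
r(0.4) ≈ 0.921061, r(1.2) ≈ 0.362358, r(2) ≈ -0.416147, r(2.8) ≈ -0.942222, r(3.6) ≈ -0.896758.
Sum = Δs · [r(0.4) + r(1.2) + r(2) + r(2.8) + r(3.6)].
Sum ≈ -0.777367.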